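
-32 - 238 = -270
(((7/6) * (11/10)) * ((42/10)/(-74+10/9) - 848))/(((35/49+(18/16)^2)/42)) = -20990172434/909175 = -23087.05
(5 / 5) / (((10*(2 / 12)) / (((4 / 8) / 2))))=3 / 20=0.15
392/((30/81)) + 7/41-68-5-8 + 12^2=229922/205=1121.57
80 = 80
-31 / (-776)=31 / 776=0.04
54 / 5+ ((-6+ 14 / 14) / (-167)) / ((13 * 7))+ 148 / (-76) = 12781152 / 1443715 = 8.85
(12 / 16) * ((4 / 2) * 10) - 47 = -32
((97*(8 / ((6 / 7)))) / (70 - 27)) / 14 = 194 / 129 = 1.50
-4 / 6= -2 / 3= -0.67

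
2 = 2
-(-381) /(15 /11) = 1397 /5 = 279.40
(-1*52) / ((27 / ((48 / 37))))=-832 / 333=-2.50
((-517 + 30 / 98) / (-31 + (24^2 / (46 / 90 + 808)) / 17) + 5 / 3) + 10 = 79817069009 / 2814744387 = 28.36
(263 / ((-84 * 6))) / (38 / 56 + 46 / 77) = -2893 / 7074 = -0.41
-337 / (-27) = 337 / 27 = 12.48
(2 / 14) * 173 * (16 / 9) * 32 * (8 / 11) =708608 / 693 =1022.52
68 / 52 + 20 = 277 / 13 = 21.31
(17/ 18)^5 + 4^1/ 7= 17497271/ 13226976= 1.32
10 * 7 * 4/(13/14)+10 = 4050/13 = 311.54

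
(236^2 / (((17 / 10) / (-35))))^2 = 1314880418546.71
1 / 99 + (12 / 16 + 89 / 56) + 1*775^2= 3329878025 / 5544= 600627.35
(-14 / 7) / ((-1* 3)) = 2 / 3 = 0.67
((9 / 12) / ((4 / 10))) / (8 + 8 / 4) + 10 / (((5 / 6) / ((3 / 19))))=633 / 304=2.08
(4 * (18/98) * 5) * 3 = 540/49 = 11.02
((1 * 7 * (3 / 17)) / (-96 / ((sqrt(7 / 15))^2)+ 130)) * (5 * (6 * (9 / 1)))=-3969 / 901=-4.41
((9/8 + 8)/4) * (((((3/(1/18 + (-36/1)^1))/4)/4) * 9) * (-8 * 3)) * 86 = 2288331/10352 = 221.05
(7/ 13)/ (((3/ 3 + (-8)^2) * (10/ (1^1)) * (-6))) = -7/ 50700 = -0.00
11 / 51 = 0.22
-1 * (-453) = 453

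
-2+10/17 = -24/17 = -1.41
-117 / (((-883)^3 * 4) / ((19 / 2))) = 2223 / 5507723096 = 0.00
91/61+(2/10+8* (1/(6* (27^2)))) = 1129712/667035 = 1.69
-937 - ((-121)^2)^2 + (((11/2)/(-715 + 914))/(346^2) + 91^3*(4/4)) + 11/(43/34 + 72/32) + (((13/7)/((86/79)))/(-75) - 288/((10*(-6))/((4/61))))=-3349690698576690811713317/15681614181605400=-213606243.58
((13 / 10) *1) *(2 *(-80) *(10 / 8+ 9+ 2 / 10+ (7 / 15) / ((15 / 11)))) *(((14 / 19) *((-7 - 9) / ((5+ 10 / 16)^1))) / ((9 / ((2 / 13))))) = 139245568 / 1731375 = 80.42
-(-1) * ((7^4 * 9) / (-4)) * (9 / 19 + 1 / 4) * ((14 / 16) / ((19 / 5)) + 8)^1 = -32176.40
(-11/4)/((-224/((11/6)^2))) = 1331/32256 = 0.04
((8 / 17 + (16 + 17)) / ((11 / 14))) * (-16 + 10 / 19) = -2342004 / 3553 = -659.16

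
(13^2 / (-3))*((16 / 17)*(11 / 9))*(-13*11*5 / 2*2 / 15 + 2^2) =3896464 / 1377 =2829.68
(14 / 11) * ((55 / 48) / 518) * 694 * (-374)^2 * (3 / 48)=60671215 / 3552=17080.86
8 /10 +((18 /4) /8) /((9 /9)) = 109 /80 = 1.36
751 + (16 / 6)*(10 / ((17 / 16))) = 39581 / 51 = 776.10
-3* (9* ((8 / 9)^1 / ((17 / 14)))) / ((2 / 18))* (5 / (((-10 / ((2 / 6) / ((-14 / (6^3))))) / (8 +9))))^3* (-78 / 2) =28396427904 / 49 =579518936.82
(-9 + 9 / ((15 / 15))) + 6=6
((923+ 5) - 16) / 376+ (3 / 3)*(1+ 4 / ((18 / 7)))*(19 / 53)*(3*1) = 38665 / 7473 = 5.17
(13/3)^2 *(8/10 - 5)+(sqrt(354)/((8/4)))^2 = 289/30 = 9.63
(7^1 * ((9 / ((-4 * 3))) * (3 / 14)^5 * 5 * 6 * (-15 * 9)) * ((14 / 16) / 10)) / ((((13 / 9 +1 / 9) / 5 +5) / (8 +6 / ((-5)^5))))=6641418177 / 5246528000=1.27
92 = 92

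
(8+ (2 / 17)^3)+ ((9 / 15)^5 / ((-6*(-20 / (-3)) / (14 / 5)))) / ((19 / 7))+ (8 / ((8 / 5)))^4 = 18465192438409 / 29170937500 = 633.00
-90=-90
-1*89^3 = -704969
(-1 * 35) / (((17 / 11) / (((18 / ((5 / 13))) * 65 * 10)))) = -11711700 / 17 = -688923.53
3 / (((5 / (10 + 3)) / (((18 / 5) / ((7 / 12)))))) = 8424 / 175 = 48.14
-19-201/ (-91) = -1528/ 91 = -16.79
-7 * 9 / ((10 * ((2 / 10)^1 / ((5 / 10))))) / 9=-7 / 4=-1.75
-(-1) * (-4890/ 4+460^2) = 420755/ 2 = 210377.50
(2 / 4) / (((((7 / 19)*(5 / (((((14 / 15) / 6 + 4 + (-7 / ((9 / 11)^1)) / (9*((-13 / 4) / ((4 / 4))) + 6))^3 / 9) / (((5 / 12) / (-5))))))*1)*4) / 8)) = -515625347685316 / 7696188320625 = -67.00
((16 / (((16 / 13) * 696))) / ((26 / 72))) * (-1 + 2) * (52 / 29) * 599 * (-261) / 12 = -70083 / 58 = -1208.33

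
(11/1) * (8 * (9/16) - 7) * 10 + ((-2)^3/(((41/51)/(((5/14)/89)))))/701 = -4924052845/17905643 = -275.00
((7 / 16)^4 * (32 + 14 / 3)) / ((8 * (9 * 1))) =132055 / 7077888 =0.02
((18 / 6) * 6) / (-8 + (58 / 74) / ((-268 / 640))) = -22311 / 12236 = -1.82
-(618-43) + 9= -566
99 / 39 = 33 / 13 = 2.54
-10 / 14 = -5 / 7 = -0.71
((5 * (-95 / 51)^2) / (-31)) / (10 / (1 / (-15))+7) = 45125 / 11530233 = 0.00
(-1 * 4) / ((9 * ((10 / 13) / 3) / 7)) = -12.13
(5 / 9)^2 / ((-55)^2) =1 / 9801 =0.00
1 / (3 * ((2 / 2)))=0.33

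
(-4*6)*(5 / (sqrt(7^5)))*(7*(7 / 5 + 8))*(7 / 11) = -1128*sqrt(7) / 77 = -38.76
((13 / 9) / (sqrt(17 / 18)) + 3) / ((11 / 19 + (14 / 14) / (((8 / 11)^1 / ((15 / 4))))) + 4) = 7904 * sqrt(34) / 301869 + 608 / 1973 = 0.46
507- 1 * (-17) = 524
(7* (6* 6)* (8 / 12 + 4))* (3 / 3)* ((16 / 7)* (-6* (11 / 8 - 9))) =122976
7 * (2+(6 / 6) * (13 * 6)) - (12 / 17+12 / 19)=180448 / 323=558.66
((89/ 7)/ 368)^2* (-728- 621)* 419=-4477194751/ 6635776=-674.71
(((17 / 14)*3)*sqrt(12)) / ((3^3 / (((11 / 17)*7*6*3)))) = 22*sqrt(3) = 38.11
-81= -81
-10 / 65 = -2 / 13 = -0.15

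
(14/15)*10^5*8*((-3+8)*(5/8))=7000000/3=2333333.33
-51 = -51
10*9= 90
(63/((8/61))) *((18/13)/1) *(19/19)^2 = 34587/52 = 665.13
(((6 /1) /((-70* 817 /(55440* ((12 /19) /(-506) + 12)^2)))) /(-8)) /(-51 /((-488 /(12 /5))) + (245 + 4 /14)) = 767082403296720 /1799374707479723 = 0.43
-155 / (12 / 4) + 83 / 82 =-50.65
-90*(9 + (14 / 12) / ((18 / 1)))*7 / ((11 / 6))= -3115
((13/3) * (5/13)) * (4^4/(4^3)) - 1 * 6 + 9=29/3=9.67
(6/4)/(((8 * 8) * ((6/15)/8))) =15/32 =0.47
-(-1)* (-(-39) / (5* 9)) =13 / 15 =0.87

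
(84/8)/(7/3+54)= 63/338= 0.19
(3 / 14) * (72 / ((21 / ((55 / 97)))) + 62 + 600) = 676227 / 4753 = 142.27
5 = 5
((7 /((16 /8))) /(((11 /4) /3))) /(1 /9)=378 /11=34.36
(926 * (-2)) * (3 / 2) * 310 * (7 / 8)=-1507065 / 2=-753532.50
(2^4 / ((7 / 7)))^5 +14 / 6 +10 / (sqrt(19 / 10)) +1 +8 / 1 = 10 * sqrt(190) / 19 +3145762 / 3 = 1048594.59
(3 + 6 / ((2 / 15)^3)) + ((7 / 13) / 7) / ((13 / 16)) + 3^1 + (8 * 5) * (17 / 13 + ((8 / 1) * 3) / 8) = 1831725 / 676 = 2709.65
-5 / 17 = -0.29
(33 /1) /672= 11 /224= 0.05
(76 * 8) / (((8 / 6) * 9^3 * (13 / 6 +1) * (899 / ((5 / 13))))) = 80 / 946647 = 0.00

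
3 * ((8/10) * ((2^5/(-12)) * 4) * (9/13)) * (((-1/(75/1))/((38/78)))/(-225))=-128/59375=-0.00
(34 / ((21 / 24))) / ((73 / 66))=17952 / 511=35.13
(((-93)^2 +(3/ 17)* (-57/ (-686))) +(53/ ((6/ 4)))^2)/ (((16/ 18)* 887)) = 1038817513/ 82753552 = 12.55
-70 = -70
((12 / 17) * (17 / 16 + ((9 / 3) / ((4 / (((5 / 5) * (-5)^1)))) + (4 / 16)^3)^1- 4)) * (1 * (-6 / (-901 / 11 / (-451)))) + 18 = 21270771 / 122536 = 173.59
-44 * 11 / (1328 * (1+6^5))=-11 / 234724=-0.00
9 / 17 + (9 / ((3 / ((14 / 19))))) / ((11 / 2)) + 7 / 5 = 41416 / 17765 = 2.33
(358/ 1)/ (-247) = -358/ 247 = -1.45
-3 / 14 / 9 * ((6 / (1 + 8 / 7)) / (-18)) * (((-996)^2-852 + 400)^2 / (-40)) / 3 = -61449947881 / 2025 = -30345653.27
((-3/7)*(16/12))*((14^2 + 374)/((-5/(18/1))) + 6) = 8184/7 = 1169.14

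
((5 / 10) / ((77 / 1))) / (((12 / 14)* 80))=1 / 10560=0.00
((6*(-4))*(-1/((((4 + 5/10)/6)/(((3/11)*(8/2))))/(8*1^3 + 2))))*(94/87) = 120320/319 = 377.18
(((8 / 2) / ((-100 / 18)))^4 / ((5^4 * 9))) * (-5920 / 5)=-13810176 / 244140625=-0.06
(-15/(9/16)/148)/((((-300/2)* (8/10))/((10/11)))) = 5/3663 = 0.00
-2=-2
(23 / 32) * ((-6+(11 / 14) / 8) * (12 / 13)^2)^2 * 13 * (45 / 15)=708.86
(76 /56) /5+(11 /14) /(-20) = 13 /56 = 0.23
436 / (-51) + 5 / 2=-617 / 102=-6.05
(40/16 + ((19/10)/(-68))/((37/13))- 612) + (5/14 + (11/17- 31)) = -112629729/176120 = -639.51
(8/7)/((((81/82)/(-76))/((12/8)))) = -24928/189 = -131.89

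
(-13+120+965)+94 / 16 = 1077.88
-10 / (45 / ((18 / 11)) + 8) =-20 / 71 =-0.28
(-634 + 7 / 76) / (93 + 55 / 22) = -48177 / 7258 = -6.64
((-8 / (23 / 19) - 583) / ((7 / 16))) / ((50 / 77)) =-1193368 / 575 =-2075.42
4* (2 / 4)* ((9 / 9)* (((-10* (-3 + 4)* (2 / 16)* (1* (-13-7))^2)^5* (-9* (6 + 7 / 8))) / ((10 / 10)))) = 3867187500000000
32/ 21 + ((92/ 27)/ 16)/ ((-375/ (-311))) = 482071/ 283500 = 1.70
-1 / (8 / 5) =-5 / 8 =-0.62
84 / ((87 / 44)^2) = 54208 / 2523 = 21.49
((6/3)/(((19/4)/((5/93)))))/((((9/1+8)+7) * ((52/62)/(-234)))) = -5/19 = -0.26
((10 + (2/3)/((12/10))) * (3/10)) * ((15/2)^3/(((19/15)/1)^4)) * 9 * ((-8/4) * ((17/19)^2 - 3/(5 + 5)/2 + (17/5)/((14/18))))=-26019593296875/554646176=-46912.06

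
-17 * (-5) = 85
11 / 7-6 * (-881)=37013 / 7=5287.57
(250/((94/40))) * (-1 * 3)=-15000/47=-319.15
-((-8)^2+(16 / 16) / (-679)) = -43455 / 679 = -64.00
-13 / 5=-2.60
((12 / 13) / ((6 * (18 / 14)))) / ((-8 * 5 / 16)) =-28 / 585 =-0.05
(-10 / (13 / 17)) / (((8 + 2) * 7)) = -17 / 91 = -0.19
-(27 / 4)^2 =-729 / 16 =-45.56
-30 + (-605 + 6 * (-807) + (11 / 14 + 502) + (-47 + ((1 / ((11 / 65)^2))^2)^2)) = 4445958594211093 / 3001024334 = 1481480.35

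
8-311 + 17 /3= -892 /3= -297.33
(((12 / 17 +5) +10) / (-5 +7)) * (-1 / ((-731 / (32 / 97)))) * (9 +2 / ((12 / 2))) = 39872 / 1205419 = 0.03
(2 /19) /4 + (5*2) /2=191 /38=5.03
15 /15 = 1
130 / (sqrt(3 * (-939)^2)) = 130 * sqrt(3) / 2817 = 0.08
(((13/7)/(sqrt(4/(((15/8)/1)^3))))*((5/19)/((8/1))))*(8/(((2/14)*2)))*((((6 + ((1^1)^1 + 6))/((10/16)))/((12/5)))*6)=12675*sqrt(30)/608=114.18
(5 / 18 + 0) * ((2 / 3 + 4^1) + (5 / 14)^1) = 1055 / 756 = 1.40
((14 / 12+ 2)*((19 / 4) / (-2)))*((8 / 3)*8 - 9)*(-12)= 13357 / 12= 1113.08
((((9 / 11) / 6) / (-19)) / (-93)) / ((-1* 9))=-1 / 116622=-0.00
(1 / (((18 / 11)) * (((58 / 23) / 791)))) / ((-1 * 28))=-28589 / 4176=-6.85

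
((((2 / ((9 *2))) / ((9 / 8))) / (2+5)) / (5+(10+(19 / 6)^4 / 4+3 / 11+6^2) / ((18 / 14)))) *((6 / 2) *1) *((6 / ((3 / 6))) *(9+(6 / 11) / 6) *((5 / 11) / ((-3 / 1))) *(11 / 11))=-27648000 / 2392496953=-0.01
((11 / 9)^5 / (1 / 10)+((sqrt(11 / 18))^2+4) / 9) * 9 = 3281527 / 13122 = 250.08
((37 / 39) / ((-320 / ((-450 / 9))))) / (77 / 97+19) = 0.01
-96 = -96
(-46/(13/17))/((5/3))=-2346/65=-36.09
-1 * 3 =-3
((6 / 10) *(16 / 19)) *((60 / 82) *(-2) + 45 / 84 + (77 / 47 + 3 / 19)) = 10684164 / 24347645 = 0.44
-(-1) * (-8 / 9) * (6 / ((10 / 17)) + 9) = -256 / 15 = -17.07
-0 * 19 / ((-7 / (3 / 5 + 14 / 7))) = 0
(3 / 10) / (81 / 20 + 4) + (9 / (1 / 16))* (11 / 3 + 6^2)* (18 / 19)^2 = 297962934 / 58121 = 5126.60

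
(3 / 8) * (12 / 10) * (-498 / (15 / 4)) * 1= -1494 / 25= -59.76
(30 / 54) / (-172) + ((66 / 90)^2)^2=2490127 / 8707500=0.29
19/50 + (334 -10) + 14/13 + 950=829047/650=1275.46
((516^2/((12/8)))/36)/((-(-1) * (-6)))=-7396/9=-821.78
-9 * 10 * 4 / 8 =-45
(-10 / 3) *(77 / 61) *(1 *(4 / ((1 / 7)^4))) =-7395080 / 183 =-40410.27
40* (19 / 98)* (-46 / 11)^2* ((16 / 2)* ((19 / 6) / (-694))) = -30555040 / 6172089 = -4.95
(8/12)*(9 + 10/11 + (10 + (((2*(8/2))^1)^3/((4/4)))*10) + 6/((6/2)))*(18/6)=113122/11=10283.82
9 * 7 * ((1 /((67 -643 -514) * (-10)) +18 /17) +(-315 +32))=-3291352029 /185300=-17762.29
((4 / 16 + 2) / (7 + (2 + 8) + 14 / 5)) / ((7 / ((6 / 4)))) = 15 / 616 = 0.02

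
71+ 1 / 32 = 2273 / 32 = 71.03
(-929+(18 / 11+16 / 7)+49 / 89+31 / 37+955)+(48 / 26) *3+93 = 428020149 / 3296293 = 129.85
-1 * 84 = -84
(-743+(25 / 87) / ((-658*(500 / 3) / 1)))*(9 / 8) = -2552026689 / 3053120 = -835.88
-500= -500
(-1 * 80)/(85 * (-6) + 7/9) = 720/4583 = 0.16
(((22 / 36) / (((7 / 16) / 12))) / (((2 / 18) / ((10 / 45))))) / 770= 32 / 735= 0.04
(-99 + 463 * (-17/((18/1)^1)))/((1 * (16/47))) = -453691/288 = -1575.32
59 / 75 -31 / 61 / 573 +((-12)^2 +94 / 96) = 2037968869 / 13981200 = 145.76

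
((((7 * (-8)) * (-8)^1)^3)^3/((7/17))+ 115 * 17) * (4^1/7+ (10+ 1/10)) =1318783816859083325484452001/70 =18839768812272618935492170.00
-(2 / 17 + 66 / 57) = -412 / 323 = -1.28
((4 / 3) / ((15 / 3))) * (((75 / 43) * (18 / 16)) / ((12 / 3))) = 45 / 344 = 0.13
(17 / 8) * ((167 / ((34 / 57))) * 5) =47595 / 16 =2974.69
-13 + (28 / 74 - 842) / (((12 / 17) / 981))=-1169656.65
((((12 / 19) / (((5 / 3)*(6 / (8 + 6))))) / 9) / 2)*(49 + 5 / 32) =11011 / 4560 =2.41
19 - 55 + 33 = -3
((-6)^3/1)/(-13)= 216/13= 16.62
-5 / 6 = -0.83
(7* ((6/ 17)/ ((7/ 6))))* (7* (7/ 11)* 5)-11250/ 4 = -1034235/ 374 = -2765.33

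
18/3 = 6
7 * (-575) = -4025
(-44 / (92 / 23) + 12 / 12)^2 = 100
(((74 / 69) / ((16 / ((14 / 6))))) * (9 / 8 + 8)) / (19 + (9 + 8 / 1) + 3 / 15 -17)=94535 / 1271808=0.07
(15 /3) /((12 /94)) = 39.17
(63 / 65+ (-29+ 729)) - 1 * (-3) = 45758 / 65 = 703.97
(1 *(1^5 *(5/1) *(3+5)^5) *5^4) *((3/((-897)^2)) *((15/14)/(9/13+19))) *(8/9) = 8000000/433251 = 18.47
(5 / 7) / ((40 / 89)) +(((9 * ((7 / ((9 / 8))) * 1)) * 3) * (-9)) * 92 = -7789735 / 56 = -139102.41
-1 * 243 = -243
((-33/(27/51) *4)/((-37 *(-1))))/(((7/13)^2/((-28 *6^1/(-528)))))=-5746/777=-7.40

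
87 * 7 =609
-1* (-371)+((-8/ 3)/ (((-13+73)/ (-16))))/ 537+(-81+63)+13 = 366.00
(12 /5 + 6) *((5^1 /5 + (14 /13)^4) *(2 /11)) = 5626068 /1570855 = 3.58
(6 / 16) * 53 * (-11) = -1749 / 8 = -218.62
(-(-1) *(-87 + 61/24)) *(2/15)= -2027/180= -11.26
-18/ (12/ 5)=-15/ 2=-7.50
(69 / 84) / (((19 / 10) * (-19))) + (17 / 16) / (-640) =-631759 / 25876480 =-0.02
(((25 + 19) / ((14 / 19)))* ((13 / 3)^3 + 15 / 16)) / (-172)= -7431413 / 260064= -28.58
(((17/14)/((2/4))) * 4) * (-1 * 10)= -680/7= -97.14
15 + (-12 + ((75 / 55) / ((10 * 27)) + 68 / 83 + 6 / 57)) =3.93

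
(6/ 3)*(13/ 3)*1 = 26/ 3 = 8.67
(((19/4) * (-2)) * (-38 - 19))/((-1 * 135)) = -361/90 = -4.01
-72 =-72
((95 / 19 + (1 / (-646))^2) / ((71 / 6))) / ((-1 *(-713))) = 6259743 / 10562893934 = 0.00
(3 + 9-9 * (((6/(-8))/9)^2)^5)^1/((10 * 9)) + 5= 3178424696831/619173642240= 5.13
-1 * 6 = -6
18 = 18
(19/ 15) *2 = 38/ 15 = 2.53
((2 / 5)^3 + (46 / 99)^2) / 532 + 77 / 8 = 12547190941 / 1303533000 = 9.63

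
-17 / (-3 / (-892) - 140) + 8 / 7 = 1105164 / 874139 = 1.26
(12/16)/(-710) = -3/2840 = -0.00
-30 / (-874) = 15 / 437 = 0.03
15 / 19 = 0.79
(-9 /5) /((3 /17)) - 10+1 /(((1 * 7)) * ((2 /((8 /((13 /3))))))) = -9131 /455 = -20.07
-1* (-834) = 834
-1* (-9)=9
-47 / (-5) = 47 / 5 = 9.40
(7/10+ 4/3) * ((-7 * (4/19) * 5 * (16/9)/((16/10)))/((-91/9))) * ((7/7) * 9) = 3660/247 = 14.82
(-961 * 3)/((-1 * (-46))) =-2883/46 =-62.67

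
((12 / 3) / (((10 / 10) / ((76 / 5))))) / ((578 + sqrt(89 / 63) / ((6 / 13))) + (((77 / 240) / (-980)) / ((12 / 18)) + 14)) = 1462870834145280 / 14243460982384201-254951424000 * sqrt(623) / 14243460982384201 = 0.10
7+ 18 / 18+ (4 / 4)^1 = 9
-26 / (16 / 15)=-195 / 8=-24.38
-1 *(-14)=14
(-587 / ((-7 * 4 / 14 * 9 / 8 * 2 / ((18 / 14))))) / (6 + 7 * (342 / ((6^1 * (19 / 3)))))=1174 / 483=2.43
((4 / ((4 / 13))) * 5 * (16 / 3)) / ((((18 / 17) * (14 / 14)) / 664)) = 5869760 / 27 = 217398.52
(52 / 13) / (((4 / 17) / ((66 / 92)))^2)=314721 / 8464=37.18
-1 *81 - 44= -125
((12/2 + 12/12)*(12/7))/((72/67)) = 67/6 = 11.17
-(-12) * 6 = 72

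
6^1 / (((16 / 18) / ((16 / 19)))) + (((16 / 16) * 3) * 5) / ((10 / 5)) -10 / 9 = 4129 / 342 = 12.07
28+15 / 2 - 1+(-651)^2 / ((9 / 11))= 1036027 / 2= 518013.50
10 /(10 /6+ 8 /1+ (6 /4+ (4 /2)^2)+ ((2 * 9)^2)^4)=60 /66119763547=0.00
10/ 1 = 10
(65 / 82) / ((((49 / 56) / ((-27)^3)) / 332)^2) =88822314837434880 / 2009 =44212202507433.99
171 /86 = 1.99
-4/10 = -2/5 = -0.40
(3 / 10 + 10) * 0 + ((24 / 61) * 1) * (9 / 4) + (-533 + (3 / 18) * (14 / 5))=-486458 / 915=-531.65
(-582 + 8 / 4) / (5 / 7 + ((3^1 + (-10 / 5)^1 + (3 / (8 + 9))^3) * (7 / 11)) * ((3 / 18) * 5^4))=-131648748 / 15290879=-8.61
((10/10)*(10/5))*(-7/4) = -3.50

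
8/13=0.62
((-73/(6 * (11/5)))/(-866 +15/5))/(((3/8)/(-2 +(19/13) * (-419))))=-11661020/1110681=-10.50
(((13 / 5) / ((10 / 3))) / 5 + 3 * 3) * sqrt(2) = 2289 * sqrt(2) / 250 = 12.95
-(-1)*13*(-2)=-26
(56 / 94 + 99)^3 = 102568953241 / 103823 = 987921.30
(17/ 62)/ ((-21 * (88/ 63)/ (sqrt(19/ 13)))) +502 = 501.99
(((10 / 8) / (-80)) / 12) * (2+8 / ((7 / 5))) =-9 / 896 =-0.01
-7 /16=-0.44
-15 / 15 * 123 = -123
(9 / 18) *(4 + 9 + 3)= 8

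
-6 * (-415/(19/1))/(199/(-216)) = -537840/3781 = -142.25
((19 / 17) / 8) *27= 513 / 136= 3.77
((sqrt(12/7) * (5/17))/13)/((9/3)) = 10 * sqrt(21)/4641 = 0.01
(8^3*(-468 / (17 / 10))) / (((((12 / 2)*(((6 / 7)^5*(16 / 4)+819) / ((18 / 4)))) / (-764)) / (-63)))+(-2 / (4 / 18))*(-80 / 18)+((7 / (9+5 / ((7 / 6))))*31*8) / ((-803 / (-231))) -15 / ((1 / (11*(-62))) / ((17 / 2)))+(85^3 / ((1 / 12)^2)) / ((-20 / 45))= -390143292881391261 / 1902320213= -205088128.81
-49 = -49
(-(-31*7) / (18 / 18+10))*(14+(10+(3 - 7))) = 4340 / 11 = 394.55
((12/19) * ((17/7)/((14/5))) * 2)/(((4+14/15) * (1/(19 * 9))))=68850/1813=37.98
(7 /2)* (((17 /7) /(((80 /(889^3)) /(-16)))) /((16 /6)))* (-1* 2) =35832363819 /40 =895809095.48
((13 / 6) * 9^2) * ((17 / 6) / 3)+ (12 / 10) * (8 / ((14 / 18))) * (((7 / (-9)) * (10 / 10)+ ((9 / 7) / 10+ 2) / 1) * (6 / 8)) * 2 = 934719 / 4900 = 190.76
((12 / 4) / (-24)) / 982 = -1 / 7856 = -0.00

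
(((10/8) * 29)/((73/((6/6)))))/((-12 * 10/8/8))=-58/219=-0.26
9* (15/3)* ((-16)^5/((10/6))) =-28311552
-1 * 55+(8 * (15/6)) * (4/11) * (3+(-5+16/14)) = -4715/77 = -61.23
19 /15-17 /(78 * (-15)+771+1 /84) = 131641 /100545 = 1.31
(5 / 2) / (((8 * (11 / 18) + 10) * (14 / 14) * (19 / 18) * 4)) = 405 / 10184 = 0.04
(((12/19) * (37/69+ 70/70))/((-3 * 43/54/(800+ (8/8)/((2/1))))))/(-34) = 3054708/319447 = 9.56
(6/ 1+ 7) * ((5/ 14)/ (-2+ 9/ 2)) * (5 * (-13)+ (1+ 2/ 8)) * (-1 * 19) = 62985/ 28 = 2249.46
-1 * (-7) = 7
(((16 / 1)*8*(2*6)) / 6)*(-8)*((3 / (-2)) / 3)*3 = 3072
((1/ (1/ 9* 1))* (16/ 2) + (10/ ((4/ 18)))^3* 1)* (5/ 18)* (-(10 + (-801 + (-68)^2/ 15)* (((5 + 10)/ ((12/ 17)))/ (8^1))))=6317266855/ 192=32902431.54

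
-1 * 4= -4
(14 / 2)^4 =2401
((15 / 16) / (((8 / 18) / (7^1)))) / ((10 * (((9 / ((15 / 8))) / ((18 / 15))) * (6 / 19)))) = 1197 / 1024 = 1.17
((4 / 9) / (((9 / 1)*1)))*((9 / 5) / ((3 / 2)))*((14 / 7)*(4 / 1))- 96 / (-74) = 8848 / 4995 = 1.77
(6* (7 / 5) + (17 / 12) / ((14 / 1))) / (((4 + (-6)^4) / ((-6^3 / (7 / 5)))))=-64269 / 63700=-1.01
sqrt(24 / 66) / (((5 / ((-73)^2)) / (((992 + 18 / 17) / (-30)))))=-89964178* sqrt(11) / 14025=-21274.68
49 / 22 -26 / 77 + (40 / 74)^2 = 459979 / 210826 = 2.18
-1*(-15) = 15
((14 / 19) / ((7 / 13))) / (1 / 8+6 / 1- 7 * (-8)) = 208 / 9443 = 0.02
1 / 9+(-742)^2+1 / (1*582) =961284941 / 1746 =550564.11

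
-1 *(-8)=8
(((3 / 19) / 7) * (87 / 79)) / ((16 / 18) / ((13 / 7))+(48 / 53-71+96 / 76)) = -1618461 / 4453435637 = -0.00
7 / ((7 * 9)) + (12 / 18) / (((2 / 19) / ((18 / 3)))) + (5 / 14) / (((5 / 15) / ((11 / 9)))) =4967 / 126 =39.42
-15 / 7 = -2.14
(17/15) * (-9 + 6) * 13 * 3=-663/5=-132.60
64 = 64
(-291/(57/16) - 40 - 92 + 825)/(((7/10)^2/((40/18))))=23230000/8379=2772.41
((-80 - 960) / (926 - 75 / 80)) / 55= -3328 / 162811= -0.02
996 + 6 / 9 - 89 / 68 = 203053 / 204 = 995.36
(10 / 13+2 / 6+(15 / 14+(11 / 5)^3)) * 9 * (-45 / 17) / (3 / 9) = -70883181 / 77350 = -916.40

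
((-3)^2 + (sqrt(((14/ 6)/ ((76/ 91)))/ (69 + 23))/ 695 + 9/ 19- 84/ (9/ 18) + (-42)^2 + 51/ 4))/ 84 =19.26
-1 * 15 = -15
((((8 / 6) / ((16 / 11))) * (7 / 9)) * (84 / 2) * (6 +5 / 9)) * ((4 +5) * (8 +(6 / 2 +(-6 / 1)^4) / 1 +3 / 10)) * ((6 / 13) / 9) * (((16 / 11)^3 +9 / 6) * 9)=92104082791 / 18876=4879427.99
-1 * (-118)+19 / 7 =845 / 7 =120.71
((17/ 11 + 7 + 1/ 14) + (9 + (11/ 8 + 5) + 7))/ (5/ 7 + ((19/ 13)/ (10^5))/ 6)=18613725000/ 429001463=43.39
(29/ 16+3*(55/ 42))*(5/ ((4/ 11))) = 78.94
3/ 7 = 0.43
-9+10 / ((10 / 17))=8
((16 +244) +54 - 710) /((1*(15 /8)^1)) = -1056 /5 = -211.20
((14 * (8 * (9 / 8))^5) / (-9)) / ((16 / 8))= -45927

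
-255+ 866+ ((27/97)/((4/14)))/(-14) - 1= 236653/388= 609.93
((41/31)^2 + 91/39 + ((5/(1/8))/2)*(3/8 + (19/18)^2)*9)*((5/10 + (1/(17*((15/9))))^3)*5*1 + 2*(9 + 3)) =6128885320931/849850740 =7211.72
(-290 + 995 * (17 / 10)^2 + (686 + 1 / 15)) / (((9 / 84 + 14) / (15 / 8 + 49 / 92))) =608716997 / 1090200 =558.35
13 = 13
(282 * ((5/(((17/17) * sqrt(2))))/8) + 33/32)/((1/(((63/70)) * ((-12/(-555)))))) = 2.45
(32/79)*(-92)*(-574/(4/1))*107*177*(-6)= -48006274176/79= -607674356.66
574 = 574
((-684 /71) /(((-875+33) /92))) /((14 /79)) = 1242828 /209237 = 5.94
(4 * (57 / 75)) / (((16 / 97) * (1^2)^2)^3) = 17340787 / 25600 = 677.37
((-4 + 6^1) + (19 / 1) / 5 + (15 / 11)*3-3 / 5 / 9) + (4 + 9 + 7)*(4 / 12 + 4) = 96.49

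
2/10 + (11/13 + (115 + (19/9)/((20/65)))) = 287603/2340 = 122.91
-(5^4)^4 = -152587890625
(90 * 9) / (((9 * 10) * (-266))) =-0.03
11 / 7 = 1.57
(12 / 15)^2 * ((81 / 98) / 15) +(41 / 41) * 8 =8.04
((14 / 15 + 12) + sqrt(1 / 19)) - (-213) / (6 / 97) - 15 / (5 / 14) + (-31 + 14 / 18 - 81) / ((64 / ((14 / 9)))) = sqrt(19) / 19 + 44216021 / 12960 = 3411.96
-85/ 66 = -1.29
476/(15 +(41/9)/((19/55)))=20349/1205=16.89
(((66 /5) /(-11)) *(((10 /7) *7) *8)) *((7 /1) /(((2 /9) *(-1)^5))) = 3024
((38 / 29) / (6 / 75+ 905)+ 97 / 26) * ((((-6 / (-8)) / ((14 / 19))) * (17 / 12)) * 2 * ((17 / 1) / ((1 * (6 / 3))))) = 20566847673 / 224800576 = 91.49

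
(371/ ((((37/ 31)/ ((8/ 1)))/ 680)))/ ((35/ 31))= 55415104/ 37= 1497705.51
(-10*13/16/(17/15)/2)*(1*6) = -2925/136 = -21.51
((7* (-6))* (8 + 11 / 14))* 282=-104058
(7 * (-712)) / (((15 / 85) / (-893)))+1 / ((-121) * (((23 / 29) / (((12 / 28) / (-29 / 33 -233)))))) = 1034193370168895 / 41005734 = 25220701.33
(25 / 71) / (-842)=-25 / 59782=-0.00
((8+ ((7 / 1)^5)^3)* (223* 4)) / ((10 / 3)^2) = 9528355950471657 / 25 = 381134238018866.28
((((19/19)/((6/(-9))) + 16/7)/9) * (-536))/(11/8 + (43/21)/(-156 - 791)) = -22334048/655239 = -34.09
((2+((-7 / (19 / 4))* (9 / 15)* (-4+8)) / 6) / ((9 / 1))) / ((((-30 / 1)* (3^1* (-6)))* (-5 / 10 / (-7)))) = 469 / 115425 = 0.00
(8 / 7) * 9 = 72 / 7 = 10.29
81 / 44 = 1.84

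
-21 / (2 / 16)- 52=-220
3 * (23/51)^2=529/867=0.61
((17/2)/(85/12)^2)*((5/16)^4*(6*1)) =675/69632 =0.01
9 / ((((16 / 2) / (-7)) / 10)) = -315 / 4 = -78.75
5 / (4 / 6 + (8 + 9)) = 15 / 53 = 0.28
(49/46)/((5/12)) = 294/115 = 2.56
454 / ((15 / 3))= 454 / 5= 90.80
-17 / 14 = -1.21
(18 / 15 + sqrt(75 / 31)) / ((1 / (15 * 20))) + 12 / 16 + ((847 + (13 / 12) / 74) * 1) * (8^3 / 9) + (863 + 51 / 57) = 1500 * sqrt(93) / 31 + 3751432663 / 75924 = 49876.99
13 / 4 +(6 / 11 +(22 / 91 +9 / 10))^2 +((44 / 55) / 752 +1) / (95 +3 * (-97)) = 114750852903 / 18837618800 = 6.09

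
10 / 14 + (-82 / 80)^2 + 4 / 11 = 262237 / 123200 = 2.13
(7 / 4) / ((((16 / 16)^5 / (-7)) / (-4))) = 49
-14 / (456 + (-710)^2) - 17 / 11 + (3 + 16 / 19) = 121091977 / 52726102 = 2.30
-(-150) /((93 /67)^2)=224450 /2883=77.85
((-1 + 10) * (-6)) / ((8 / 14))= -189 / 2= -94.50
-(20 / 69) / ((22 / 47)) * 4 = -1880 / 759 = -2.48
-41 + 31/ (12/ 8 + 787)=-64595/ 1577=-40.96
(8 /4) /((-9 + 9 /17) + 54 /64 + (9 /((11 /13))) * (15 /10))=11968 /49833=0.24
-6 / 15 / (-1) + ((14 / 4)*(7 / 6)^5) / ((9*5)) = 79517 / 139968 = 0.57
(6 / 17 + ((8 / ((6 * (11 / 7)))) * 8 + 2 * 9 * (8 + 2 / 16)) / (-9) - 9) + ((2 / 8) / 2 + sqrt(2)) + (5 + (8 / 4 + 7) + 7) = -182825 / 40392 + sqrt(2) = -3.11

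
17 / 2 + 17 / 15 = 289 / 30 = 9.63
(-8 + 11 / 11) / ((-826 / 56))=28 / 59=0.47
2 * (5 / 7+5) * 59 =4720 / 7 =674.29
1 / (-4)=-1 / 4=-0.25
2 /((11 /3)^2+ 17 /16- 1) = 288 /1945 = 0.15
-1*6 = -6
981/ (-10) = -981/ 10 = -98.10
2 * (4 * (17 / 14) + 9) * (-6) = -1164 / 7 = -166.29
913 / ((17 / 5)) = 4565 / 17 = 268.53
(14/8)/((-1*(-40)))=7/160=0.04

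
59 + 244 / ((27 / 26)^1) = 7937 / 27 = 293.96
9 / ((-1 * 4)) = -2.25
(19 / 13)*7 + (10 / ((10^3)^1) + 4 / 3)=11.57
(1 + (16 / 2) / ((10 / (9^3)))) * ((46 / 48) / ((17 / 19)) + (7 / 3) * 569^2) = 300104425063 / 680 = 441330036.86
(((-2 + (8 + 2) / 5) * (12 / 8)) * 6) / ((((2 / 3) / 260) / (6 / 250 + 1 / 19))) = 0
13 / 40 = 0.32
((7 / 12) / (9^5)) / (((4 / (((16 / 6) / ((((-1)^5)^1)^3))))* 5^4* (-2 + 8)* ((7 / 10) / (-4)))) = 2 / 199290375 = 0.00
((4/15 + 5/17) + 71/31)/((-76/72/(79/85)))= -10683012/4255525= -2.51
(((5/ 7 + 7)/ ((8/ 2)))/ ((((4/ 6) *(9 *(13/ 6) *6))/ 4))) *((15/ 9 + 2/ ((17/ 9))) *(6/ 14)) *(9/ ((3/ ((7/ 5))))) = 3753/ 7735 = 0.49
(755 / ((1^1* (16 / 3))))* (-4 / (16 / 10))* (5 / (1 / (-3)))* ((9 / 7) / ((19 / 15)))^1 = 22933125 / 4256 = 5388.42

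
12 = 12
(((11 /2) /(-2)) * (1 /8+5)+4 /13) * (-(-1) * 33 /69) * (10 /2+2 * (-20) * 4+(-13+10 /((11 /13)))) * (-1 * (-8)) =4926365 /598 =8238.07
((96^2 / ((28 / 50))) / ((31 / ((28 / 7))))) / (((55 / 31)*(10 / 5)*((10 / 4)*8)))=2304 / 77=29.92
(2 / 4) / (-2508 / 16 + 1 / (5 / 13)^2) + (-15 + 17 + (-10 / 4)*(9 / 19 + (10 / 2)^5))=-2226182528 / 284981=-7811.69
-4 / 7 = -0.57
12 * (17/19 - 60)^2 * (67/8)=253486929/722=351089.93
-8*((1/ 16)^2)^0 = -8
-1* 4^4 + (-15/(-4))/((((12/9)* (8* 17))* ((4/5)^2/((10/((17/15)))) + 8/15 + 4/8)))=-1154971241/4511936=-255.98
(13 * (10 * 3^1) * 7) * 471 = 1285830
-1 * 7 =-7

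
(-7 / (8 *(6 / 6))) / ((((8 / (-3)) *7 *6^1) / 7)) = 7 / 128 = 0.05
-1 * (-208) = 208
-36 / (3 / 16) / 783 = -64 / 261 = -0.25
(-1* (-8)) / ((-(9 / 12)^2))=-128 / 9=-14.22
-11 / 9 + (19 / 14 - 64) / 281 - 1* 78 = -2812835 / 35406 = -79.45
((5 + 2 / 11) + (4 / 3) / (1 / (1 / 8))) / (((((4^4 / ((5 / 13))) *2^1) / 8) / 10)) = 0.32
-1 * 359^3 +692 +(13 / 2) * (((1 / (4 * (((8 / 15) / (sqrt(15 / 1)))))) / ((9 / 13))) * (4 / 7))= -46267587 +845 * sqrt(15) / 336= -46267577.26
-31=-31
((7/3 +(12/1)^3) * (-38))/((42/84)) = -394516/3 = -131505.33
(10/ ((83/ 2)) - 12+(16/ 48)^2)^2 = 75707401/ 558009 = 135.67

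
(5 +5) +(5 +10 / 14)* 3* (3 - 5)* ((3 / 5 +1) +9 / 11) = -802 / 11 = -72.91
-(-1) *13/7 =13/7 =1.86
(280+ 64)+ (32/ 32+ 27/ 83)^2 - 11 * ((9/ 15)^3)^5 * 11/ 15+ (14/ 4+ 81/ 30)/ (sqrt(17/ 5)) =31 * sqrt(85)/ 85+ 363447551151251139/ 1051177978515625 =349.12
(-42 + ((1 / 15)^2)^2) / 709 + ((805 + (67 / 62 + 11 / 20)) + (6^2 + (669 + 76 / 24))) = 6741716693749 / 4450747500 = 1514.74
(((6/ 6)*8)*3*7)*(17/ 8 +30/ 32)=1029/ 2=514.50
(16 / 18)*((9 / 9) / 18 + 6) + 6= 922 / 81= 11.38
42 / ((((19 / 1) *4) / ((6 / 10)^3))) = 567 / 4750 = 0.12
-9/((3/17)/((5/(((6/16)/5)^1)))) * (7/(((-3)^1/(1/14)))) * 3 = 1700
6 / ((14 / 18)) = 54 / 7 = 7.71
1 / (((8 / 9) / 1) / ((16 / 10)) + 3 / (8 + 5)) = 117 / 92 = 1.27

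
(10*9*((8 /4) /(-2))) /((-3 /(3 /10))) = 9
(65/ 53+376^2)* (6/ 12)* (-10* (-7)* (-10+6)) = -1049019020/ 53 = -19792811.70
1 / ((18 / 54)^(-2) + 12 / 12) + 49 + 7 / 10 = 249 / 5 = 49.80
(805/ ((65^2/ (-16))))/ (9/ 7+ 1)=-1127/ 845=-1.33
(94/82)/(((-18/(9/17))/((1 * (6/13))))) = -141/9061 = -0.02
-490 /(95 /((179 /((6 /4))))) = -35084 /57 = -615.51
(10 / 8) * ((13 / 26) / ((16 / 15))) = 75 / 128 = 0.59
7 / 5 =1.40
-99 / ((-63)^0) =-99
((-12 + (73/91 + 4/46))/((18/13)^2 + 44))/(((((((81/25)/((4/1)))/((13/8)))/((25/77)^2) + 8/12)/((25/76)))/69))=-2763348046875/2714571862016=-1.02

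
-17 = -17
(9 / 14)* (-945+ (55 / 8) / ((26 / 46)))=-873135 / 1456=-599.68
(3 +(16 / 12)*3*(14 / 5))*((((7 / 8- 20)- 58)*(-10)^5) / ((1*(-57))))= -109517500 / 57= -1921359.65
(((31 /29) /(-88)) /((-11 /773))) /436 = 23963 /12239392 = 0.00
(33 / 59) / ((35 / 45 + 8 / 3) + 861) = 297 / 459020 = 0.00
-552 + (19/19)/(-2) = -1105/2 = -552.50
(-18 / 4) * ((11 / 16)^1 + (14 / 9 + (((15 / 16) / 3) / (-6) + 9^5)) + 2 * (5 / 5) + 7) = -17009335 / 64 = -265770.86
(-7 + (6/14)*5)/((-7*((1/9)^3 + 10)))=24786/357259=0.07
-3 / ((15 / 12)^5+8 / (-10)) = -5120 / 3843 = -1.33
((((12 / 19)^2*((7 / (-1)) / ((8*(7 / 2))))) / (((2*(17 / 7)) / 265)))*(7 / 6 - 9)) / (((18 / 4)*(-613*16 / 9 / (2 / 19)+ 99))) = -104622 / 113270609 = -0.00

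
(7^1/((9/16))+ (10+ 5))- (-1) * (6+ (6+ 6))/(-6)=220/9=24.44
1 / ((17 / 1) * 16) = 0.00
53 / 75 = 0.71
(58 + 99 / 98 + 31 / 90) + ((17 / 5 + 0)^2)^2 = 53192386 / 275625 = 192.99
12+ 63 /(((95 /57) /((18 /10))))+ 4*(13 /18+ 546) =510059 /225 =2266.93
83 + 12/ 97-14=6705/ 97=69.12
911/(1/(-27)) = -24597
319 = 319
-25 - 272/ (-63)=-1303/ 63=-20.68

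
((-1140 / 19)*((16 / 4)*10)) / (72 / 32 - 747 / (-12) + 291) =-1600 / 237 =-6.75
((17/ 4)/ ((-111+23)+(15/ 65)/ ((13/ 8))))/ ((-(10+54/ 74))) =106301/ 23578624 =0.00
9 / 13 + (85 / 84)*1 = 1.70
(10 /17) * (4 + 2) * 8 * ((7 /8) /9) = 140 /51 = 2.75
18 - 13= 5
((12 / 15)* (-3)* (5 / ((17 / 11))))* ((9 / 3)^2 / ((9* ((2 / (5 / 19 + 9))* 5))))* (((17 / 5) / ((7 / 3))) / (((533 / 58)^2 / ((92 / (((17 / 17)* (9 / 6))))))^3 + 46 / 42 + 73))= -24792512633100114591744 / 181451921565601332557525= -0.14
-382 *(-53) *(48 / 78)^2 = 1295744 / 169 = 7667.12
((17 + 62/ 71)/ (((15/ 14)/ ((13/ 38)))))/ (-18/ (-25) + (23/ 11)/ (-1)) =-162855/ 39121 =-4.16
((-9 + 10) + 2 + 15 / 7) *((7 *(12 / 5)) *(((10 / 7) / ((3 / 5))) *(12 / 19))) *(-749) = -1848960 / 19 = -97313.68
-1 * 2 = -2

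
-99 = -99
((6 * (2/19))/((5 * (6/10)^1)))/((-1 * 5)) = -4/95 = -0.04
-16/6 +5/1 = 7/3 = 2.33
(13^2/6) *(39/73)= 2197/146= 15.05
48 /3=16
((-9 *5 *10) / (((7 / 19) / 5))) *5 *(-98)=2992500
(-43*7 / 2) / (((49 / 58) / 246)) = -306762 / 7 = -43823.14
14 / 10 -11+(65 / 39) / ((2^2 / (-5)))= -701 / 60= -11.68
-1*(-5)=5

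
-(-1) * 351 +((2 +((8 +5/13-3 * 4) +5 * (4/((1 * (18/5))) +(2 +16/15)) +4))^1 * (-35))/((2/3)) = -67927/78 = -870.86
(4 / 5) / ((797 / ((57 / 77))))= 228 / 306845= 0.00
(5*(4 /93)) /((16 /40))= 50 /93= 0.54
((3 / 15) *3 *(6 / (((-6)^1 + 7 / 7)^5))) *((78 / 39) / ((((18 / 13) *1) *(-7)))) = 26 / 109375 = 0.00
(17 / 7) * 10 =170 / 7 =24.29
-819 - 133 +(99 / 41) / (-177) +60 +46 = -2046507 / 2419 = -846.01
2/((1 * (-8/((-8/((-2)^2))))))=1/2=0.50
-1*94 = -94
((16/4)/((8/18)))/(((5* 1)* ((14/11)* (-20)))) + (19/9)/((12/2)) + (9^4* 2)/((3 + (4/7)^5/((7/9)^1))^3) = 29933956974536843580547/66502852323970645800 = 450.12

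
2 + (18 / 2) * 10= 92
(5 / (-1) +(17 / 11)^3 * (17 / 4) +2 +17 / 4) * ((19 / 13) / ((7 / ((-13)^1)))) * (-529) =226589744 / 9317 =24320.03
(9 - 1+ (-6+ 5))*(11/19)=4.05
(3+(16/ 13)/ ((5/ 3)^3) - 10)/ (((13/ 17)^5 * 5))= -15537495151/ 3016755625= -5.15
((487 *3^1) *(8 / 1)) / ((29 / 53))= 619464 / 29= 21360.83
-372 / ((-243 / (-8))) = -992 / 81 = -12.25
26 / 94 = 13 / 47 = 0.28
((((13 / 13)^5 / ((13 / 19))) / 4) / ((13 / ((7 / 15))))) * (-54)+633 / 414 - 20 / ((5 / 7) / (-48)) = 78409771 / 58305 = 1344.82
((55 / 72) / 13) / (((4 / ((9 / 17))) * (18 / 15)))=275 / 42432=0.01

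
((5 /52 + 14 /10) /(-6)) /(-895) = 389 /1396200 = 0.00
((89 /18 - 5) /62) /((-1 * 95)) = 1 /106020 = 0.00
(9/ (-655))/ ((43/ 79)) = -711/ 28165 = -0.03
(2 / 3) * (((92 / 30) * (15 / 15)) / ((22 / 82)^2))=154652 / 5445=28.40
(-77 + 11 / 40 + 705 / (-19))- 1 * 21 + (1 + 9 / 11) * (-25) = -1507181 / 8360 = -180.28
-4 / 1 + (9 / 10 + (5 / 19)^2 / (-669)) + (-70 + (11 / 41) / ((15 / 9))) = -1444467379 / 19803738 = -72.94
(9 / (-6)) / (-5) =3 / 10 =0.30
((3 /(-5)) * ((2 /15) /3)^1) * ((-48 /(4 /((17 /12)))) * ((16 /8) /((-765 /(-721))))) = 2884 /3375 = 0.85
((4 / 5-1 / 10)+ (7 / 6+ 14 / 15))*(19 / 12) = 133 / 30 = 4.43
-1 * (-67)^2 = -4489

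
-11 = -11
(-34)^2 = 1156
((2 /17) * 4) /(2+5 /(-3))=24 /17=1.41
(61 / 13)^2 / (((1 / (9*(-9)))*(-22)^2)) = -301401 / 81796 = -3.68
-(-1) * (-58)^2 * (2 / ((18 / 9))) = 3364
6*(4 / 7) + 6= 66 / 7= 9.43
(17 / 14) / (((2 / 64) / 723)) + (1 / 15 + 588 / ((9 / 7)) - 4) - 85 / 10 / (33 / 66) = 998554 / 35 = 28530.11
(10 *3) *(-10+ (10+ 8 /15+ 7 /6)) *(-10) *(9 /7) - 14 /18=-41359 /63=-656.49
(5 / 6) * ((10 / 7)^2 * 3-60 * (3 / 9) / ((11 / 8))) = -11350 / 1617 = -7.02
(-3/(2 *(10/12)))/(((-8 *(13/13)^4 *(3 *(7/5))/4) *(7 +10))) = 3/238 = 0.01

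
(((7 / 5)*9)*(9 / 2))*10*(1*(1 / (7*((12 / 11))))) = 297 / 4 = 74.25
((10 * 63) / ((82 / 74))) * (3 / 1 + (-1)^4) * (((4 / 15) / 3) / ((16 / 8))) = 4144 / 41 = 101.07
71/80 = 0.89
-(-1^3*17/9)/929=17/8361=0.00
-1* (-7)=7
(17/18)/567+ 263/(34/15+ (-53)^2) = 40979543/430376814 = 0.10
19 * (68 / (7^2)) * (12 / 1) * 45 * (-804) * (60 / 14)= -16828041600 / 343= -49061345.77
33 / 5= 6.60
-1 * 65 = -65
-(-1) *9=9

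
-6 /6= -1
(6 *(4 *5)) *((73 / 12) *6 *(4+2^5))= 157680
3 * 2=6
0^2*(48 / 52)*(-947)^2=0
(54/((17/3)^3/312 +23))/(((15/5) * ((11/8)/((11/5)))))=1213056/993325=1.22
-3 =-3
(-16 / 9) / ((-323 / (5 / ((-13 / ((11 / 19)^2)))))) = -9680 / 13642551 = -0.00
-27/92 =-0.29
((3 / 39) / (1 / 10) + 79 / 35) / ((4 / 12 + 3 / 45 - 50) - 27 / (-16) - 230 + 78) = -2448 / 161707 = -0.02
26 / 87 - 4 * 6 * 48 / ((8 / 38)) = -476038 / 87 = -5471.70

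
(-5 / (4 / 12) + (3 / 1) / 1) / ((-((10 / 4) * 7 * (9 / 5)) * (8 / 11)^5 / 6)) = 161051 / 14336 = 11.23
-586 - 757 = -1343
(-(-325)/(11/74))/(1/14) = 336700/11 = 30609.09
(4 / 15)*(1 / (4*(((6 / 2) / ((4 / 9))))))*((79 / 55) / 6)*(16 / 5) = 2528 / 334125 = 0.01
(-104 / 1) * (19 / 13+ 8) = -984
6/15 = 2/5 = 0.40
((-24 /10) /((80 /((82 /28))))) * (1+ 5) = -369 /700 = -0.53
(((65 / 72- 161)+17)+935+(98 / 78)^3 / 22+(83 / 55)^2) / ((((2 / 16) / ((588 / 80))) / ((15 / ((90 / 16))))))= 111738690540694 / 897199875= 124541.58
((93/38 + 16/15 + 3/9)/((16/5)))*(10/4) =3655/1216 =3.01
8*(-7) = -56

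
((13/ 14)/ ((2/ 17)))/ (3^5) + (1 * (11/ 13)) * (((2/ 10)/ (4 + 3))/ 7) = 111247/ 3095820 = 0.04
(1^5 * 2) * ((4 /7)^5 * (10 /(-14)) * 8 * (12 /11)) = -983040 /1294139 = -0.76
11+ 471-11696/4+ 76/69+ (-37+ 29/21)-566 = -3042.52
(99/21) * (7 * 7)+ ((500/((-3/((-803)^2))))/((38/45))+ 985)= -2418010646/19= -127263718.21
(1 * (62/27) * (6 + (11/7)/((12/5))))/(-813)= -0.02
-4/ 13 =-0.31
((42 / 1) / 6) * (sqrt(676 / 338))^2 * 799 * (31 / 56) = 24769 / 4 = 6192.25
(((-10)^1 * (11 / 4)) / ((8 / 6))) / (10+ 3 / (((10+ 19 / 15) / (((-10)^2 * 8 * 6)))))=-507 / 31664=-0.02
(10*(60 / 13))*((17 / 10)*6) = 6120 / 13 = 470.77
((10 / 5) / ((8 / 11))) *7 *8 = 154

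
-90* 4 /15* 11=-264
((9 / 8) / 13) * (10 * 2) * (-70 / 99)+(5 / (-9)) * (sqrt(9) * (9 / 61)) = -1.47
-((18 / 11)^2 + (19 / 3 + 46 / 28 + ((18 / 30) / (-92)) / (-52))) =-647557903 / 60780720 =-10.65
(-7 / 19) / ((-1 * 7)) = 1 / 19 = 0.05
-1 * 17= -17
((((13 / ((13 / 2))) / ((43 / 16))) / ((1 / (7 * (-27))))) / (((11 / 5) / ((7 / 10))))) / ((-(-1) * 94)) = -10584 / 22231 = -0.48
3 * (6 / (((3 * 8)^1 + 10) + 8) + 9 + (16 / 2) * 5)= 1032 / 7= 147.43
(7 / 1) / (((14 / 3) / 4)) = 6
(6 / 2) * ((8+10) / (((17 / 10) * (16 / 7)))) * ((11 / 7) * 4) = 1485 / 17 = 87.35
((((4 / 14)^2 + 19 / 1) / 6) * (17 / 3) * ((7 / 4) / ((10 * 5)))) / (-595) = -187 / 176400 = -0.00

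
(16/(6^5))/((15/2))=1/3645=0.00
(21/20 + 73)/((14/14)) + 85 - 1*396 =-4739/20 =-236.95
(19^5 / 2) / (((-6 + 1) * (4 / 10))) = -2476099 / 4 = -619024.75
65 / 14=4.64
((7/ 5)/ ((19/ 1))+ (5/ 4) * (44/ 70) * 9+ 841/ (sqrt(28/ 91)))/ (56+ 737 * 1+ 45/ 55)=104533/ 11613560+ 9251 * sqrt(13)/ 17464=1.92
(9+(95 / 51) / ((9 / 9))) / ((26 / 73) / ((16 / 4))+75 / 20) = 161768 / 57171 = 2.83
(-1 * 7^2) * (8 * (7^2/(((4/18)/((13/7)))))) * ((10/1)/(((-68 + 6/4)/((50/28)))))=819000/19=43105.26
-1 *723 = -723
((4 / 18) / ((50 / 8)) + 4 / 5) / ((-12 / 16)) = -752 / 675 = -1.11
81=81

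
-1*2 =-2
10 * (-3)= -30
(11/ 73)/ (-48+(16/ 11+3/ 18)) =-726/ 223453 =-0.00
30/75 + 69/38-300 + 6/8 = -112873/380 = -297.03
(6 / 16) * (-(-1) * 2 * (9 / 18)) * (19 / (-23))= -57 / 184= -0.31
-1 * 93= -93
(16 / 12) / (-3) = -4 / 9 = -0.44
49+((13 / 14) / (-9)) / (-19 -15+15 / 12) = 404423 / 8253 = 49.00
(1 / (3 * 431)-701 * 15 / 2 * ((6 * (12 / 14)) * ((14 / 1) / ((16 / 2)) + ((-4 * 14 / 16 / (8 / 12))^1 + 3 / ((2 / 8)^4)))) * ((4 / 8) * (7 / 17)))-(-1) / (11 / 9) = -4255790.80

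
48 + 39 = 87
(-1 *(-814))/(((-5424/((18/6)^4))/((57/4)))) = -626373/3616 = -173.22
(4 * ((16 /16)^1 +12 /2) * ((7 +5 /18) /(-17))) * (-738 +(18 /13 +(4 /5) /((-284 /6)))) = 122250772 /13845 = 8829.96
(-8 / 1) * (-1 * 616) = 4928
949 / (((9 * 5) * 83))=949 / 3735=0.25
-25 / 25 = -1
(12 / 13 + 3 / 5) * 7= 693 / 65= 10.66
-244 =-244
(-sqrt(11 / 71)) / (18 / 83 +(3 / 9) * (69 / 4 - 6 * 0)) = -332 * sqrt(781) / 140651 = -0.07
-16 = -16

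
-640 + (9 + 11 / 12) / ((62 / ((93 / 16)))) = -81801 / 128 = -639.07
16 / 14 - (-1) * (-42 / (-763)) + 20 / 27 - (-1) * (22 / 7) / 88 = 162695 / 82404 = 1.97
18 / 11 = 1.64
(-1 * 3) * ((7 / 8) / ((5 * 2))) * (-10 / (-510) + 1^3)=-91 / 340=-0.27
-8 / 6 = -4 / 3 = -1.33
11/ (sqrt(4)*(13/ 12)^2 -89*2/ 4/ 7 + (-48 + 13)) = -5544/ 19661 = -0.28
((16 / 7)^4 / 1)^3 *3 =844424930131968 / 13841287201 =61007.69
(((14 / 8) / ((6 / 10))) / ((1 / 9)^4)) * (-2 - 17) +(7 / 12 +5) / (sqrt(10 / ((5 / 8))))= -17452193 / 48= -363587.35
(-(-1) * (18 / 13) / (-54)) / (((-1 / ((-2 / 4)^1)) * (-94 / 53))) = 53 / 7332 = 0.01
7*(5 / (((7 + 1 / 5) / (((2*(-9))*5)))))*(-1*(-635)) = -555625 / 2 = -277812.50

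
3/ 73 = 0.04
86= 86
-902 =-902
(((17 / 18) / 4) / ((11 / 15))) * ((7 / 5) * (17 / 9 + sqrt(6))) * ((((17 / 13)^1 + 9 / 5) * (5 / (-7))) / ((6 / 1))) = -1717 * sqrt(6) / 10296-29189 / 92664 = -0.72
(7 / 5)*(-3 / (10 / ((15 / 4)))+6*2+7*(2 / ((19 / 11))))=4039 / 152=26.57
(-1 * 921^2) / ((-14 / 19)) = 16116579 / 14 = 1151184.21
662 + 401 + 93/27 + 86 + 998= 19354/9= 2150.44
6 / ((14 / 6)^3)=162 / 343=0.47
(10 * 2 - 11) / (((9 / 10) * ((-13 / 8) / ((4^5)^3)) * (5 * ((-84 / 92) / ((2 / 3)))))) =790273982464 / 819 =964925497.51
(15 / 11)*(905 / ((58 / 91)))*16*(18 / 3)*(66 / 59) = 355773600 / 1711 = 207933.14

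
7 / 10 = 0.70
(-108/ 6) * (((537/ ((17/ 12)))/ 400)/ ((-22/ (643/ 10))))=9322857/ 187000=49.85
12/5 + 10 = 12.40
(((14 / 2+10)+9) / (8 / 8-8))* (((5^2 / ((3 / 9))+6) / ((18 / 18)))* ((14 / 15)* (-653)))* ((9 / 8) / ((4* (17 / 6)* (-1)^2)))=6188481 / 340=18201.41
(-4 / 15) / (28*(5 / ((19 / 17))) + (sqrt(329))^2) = -76 / 129465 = -0.00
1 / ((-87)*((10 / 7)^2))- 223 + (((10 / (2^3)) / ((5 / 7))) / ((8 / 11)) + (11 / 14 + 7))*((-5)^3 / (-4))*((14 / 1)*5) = 3072410741 / 139200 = 22071.92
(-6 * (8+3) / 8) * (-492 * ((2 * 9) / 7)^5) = 7669756512 / 16807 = 456342.98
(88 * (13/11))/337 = 104/337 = 0.31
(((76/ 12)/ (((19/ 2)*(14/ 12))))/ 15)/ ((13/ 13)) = 4/ 105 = 0.04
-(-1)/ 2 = 1/ 2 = 0.50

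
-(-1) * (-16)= -16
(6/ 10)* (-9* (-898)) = 24246/ 5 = 4849.20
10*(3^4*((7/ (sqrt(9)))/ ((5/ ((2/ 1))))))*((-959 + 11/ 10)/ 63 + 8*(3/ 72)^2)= -11484.30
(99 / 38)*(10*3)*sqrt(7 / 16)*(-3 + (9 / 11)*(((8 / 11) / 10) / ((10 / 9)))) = -240651*sqrt(7) / 4180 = -152.32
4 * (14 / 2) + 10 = 38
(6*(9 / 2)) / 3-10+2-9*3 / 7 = -20 / 7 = -2.86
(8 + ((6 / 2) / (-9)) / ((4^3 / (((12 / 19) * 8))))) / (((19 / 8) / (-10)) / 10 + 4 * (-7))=-40400 / 141987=-0.28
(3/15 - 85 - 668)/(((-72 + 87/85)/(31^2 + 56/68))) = 61545164/6033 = 10201.42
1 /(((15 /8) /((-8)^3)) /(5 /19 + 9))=-720896 /285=-2529.46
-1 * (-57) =57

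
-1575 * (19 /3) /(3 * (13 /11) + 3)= -36575 /24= -1523.96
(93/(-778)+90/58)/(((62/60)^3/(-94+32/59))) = -2405347407000/19828263989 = -121.31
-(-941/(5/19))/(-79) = -17879/395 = -45.26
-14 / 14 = -1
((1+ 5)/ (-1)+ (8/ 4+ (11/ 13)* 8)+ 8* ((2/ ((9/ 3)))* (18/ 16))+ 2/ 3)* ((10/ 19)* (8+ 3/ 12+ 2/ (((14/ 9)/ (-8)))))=-920/ 91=-10.11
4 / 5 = 0.80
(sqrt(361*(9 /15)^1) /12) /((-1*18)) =-19*sqrt(15) /1080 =-0.07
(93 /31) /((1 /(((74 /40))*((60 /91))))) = 333 /91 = 3.66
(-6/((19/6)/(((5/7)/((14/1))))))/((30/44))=-132/931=-0.14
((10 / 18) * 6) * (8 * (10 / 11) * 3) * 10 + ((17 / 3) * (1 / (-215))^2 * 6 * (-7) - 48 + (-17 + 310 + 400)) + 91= 744034982 / 508475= 1463.27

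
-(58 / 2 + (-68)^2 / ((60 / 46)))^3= -154085483138131 / 3375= -45654957966.85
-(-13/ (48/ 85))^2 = -1221025/ 2304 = -529.96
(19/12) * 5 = 95/12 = 7.92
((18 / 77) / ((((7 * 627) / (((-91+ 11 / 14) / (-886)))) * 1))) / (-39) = -1263 / 9082599526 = -0.00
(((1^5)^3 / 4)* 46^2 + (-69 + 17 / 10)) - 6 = 4557 / 10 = 455.70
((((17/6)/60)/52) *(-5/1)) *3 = -17/1248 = -0.01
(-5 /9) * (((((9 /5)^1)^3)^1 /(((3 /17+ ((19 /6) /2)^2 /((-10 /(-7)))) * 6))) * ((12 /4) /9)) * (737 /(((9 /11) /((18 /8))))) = -44653356 /236395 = -188.89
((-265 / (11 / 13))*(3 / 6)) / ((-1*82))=3445 / 1804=1.91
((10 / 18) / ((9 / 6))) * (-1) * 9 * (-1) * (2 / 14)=10 / 21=0.48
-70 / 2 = -35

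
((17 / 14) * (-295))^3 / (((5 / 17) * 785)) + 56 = -85743172047 / 430808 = -199028.74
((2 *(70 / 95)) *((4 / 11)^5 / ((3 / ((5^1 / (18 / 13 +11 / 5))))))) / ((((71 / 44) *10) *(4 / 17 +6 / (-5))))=-158412800 / 566035569231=-0.00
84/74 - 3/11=351/407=0.86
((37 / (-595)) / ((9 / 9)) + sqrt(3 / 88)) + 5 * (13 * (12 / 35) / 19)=sqrt(66) / 44 + 12557 / 11305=1.30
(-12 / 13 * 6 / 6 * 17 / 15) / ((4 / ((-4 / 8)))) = 17 / 130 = 0.13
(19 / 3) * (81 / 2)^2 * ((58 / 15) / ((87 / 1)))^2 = 513 / 25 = 20.52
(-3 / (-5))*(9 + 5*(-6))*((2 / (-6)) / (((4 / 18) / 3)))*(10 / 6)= 189 / 2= 94.50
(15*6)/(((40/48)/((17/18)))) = 102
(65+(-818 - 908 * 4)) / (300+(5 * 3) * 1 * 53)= -877 / 219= -4.00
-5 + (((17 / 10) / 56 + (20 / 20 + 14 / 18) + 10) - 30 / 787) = 26853131 / 3966480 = 6.77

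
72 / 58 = 36 / 29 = 1.24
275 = 275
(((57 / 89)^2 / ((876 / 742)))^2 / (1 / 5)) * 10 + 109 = 76924982070227 / 668706804578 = 115.04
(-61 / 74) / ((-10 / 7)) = 427 / 740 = 0.58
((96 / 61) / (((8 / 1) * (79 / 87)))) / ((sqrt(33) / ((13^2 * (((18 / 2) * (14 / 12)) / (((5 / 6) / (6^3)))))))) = 800313696 * sqrt(33) / 265045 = 17345.93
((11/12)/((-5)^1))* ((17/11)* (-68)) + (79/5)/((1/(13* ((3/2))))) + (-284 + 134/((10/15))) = 7331/30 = 244.37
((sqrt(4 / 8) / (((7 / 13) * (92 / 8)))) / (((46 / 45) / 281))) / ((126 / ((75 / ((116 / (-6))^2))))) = 12328875 * sqrt(2) / 348792976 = 0.05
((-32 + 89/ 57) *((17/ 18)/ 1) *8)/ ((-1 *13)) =117980/ 6669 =17.69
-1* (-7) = 7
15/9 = 5/3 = 1.67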